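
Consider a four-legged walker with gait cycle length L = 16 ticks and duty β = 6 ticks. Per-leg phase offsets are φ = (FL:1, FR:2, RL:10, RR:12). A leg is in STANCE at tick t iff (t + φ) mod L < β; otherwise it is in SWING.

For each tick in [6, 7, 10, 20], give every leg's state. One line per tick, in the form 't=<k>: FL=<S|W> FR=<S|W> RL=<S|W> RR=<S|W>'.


t=6: FL=W FR=W RL=S RR=S
t=7: FL=W FR=W RL=S RR=S
t=10: FL=W FR=W RL=S RR=W
t=20: FL=S FR=W RL=W RR=S

t=6: phase=(7,8,0,2) vs β=6 → FL=W FR=W RL=S RR=S
t=7: phase=(8,9,1,3) vs β=6 → FL=W FR=W RL=S RR=S
t=10: phase=(11,12,4,6) vs β=6 → FL=W FR=W RL=S RR=W
t=20: phase=(5,6,14,0) vs β=6 → FL=S FR=W RL=W RR=S


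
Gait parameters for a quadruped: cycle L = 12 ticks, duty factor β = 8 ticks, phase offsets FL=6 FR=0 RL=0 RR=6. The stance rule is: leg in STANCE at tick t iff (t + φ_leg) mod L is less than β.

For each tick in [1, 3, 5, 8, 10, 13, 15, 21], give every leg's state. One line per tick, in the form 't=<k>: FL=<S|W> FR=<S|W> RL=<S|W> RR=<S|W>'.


t=1: phase=(7,1,1,7) vs β=8 → FL=S FR=S RL=S RR=S
t=3: phase=(9,3,3,9) vs β=8 → FL=W FR=S RL=S RR=W
t=5: phase=(11,5,5,11) vs β=8 → FL=W FR=S RL=S RR=W
t=8: phase=(2,8,8,2) vs β=8 → FL=S FR=W RL=W RR=S
t=10: phase=(4,10,10,4) vs β=8 → FL=S FR=W RL=W RR=S
t=13: phase=(7,1,1,7) vs β=8 → FL=S FR=S RL=S RR=S
t=15: phase=(9,3,3,9) vs β=8 → FL=W FR=S RL=S RR=W
t=21: phase=(3,9,9,3) vs β=8 → FL=S FR=W RL=W RR=S

t=1: FL=S FR=S RL=S RR=S
t=3: FL=W FR=S RL=S RR=W
t=5: FL=W FR=S RL=S RR=W
t=8: FL=S FR=W RL=W RR=S
t=10: FL=S FR=W RL=W RR=S
t=13: FL=S FR=S RL=S RR=S
t=15: FL=W FR=S RL=S RR=W
t=21: FL=S FR=W RL=W RR=S


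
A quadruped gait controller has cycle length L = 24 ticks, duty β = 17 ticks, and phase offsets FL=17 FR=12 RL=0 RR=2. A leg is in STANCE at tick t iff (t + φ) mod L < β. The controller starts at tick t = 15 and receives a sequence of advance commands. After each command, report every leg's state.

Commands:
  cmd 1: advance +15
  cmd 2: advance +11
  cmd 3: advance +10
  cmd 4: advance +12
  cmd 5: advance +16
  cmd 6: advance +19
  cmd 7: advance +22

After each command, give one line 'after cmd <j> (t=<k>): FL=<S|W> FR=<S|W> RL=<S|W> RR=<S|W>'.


after cmd 1 (t=30): FL=W FR=W RL=S RR=S
after cmd 2 (t=41): FL=S FR=S RL=W RR=W
after cmd 3 (t=51): FL=W FR=S RL=S RR=S
after cmd 4 (t=63): FL=S FR=S RL=S RR=W
after cmd 5 (t=79): FL=S FR=W RL=S RR=S
after cmd 6 (t=98): FL=W FR=S RL=S RR=S
after cmd 7 (t=120): FL=W FR=S RL=S RR=S

start t=15: FL=S FR=S RL=S RR=W
cmd 1: advance +15 → t=30, phase=(23,18,6,8) → FL=W FR=W RL=S RR=S
cmd 2: advance +11 → t=41, phase=(10,5,17,19) → FL=S FR=S RL=W RR=W
cmd 3: advance +10 → t=51, phase=(20,15,3,5) → FL=W FR=S RL=S RR=S
cmd 4: advance +12 → t=63, phase=(8,3,15,17) → FL=S FR=S RL=S RR=W
cmd 5: advance +16 → t=79, phase=(0,19,7,9) → FL=S FR=W RL=S RR=S
cmd 6: advance +19 → t=98, phase=(19,14,2,4) → FL=W FR=S RL=S RR=S
cmd 7: advance +22 → t=120, phase=(17,12,0,2) → FL=W FR=S RL=S RR=S


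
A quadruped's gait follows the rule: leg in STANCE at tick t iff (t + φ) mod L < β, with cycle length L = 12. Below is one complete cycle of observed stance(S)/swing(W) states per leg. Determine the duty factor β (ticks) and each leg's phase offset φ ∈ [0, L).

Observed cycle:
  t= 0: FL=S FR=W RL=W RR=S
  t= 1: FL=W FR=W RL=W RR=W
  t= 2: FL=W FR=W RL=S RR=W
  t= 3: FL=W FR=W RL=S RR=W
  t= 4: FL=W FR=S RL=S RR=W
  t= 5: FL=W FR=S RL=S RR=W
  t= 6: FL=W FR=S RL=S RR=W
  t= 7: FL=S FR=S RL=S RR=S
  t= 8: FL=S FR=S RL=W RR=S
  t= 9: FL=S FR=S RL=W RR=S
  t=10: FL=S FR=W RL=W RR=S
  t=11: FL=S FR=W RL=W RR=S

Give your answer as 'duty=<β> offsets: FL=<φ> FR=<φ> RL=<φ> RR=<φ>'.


duty=6 offsets: FL=5 FR=8 RL=10 RR=5

duty β = stance ticks per leg = 6
FL: stance ticks = 6; W→S at t=7 → φ=5
FR: stance ticks = 6; W→S at t=4 → φ=8
RL: stance ticks = 6; W→S at t=2 → φ=10
RR: stance ticks = 6; W→S at t=7 → φ=5


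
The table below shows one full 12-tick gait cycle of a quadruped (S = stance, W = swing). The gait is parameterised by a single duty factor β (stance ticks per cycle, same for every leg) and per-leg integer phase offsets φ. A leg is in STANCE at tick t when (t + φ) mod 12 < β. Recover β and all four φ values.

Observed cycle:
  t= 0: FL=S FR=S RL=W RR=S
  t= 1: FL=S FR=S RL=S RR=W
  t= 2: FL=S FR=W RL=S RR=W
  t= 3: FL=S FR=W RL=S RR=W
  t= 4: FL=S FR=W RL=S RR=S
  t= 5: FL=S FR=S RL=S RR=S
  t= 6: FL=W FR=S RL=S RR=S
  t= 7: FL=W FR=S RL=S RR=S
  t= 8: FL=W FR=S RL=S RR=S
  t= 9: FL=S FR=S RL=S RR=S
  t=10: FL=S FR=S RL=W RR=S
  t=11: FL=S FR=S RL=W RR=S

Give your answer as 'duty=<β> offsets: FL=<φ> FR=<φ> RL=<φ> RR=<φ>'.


duty=9 offsets: FL=3 FR=7 RL=11 RR=8

duty β = stance ticks per leg = 9
FL: stance ticks = 9; W→S at t=9 → φ=3
FR: stance ticks = 9; W→S at t=5 → φ=7
RL: stance ticks = 9; W→S at t=1 → φ=11
RR: stance ticks = 9; W→S at t=4 → φ=8


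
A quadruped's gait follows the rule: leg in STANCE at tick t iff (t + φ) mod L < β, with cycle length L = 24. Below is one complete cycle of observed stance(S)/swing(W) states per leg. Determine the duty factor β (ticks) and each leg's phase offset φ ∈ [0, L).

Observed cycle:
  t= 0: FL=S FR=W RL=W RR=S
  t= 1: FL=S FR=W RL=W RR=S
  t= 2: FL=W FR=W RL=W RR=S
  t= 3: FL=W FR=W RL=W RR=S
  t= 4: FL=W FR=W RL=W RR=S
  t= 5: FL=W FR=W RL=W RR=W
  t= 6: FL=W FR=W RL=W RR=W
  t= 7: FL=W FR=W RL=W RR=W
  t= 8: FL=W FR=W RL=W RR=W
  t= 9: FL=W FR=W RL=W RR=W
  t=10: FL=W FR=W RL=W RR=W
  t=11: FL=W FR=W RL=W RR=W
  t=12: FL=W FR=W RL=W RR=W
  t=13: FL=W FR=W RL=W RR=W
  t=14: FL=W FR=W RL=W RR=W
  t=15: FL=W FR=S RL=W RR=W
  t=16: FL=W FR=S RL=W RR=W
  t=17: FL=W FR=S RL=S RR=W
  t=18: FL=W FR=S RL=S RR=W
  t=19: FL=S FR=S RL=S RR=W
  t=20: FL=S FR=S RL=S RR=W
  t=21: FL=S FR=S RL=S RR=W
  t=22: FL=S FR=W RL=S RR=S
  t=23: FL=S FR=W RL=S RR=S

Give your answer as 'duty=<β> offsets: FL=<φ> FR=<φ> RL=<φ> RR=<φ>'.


duty β = stance ticks per leg = 7
FL: stance ticks = 7; W→S at t=19 → φ=5
FR: stance ticks = 7; W→S at t=15 → φ=9
RL: stance ticks = 7; W→S at t=17 → φ=7
RR: stance ticks = 7; W→S at t=22 → φ=2

duty=7 offsets: FL=5 FR=9 RL=7 RR=2


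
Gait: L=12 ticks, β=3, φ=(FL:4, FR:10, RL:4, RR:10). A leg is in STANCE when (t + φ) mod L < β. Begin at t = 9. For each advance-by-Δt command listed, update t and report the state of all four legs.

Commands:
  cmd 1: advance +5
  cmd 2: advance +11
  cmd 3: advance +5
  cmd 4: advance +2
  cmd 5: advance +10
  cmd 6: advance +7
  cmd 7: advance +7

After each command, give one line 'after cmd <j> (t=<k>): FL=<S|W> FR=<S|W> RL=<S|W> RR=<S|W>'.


start t=9: FL=S FR=W RL=S RR=W
cmd 1: advance +5 → t=14, phase=(6,0,6,0) → FL=W FR=S RL=W RR=S
cmd 2: advance +11 → t=25, phase=(5,11,5,11) → FL=W FR=W RL=W RR=W
cmd 3: advance +5 → t=30, phase=(10,4,10,4) → FL=W FR=W RL=W RR=W
cmd 4: advance +2 → t=32, phase=(0,6,0,6) → FL=S FR=W RL=S RR=W
cmd 5: advance +10 → t=42, phase=(10,4,10,4) → FL=W FR=W RL=W RR=W
cmd 6: advance +7 → t=49, phase=(5,11,5,11) → FL=W FR=W RL=W RR=W
cmd 7: advance +7 → t=56, phase=(0,6,0,6) → FL=S FR=W RL=S RR=W

after cmd 1 (t=14): FL=W FR=S RL=W RR=S
after cmd 2 (t=25): FL=W FR=W RL=W RR=W
after cmd 3 (t=30): FL=W FR=W RL=W RR=W
after cmd 4 (t=32): FL=S FR=W RL=S RR=W
after cmd 5 (t=42): FL=W FR=W RL=W RR=W
after cmd 6 (t=49): FL=W FR=W RL=W RR=W
after cmd 7 (t=56): FL=S FR=W RL=S RR=W


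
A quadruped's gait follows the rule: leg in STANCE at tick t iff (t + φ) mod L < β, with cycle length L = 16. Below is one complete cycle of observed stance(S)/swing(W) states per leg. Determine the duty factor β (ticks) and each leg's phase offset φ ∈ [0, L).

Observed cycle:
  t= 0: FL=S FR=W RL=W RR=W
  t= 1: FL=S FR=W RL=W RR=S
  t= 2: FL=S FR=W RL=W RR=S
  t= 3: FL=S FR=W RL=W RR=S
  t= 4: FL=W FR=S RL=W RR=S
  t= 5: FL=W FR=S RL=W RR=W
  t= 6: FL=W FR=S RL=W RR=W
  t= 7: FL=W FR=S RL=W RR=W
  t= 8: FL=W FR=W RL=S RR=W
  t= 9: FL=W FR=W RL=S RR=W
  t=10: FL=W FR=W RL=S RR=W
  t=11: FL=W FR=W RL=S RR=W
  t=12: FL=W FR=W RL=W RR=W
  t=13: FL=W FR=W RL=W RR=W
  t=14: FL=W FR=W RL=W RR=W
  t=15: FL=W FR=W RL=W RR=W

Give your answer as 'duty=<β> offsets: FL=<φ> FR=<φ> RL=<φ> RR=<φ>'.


duty=4 offsets: FL=0 FR=12 RL=8 RR=15

duty β = stance ticks per leg = 4
FL: stance ticks = 4; W→S at t=0 → φ=0
FR: stance ticks = 4; W→S at t=4 → φ=12
RL: stance ticks = 4; W→S at t=8 → φ=8
RR: stance ticks = 4; W→S at t=1 → φ=15


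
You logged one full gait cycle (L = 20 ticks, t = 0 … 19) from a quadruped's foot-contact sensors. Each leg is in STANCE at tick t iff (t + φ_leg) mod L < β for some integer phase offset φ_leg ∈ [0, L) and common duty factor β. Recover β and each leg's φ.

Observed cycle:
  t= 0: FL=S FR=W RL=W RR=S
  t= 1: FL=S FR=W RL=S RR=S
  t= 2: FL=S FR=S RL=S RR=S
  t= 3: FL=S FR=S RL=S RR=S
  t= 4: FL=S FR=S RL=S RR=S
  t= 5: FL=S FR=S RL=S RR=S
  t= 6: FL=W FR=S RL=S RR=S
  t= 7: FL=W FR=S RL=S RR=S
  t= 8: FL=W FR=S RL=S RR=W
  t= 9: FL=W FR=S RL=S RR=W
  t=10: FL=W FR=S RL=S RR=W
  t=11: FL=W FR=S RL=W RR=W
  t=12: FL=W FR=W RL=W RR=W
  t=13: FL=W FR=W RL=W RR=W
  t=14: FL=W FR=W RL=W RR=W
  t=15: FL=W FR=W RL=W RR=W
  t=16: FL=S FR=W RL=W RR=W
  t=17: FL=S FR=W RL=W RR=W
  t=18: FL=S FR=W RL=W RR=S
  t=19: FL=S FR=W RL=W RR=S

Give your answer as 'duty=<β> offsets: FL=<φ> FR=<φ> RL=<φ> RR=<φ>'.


duty β = stance ticks per leg = 10
FL: stance ticks = 10; W→S at t=16 → φ=4
FR: stance ticks = 10; W→S at t=2 → φ=18
RL: stance ticks = 10; W→S at t=1 → φ=19
RR: stance ticks = 10; W→S at t=18 → φ=2

duty=10 offsets: FL=4 FR=18 RL=19 RR=2


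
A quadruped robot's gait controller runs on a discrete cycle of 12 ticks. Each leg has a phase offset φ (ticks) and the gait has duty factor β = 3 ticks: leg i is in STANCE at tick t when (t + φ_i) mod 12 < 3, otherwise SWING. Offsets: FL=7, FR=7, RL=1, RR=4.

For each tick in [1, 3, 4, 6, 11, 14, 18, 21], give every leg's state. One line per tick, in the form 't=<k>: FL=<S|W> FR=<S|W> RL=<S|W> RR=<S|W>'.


t=1: phase=(8,8,2,5) vs β=3 → FL=W FR=W RL=S RR=W
t=3: phase=(10,10,4,7) vs β=3 → FL=W FR=W RL=W RR=W
t=4: phase=(11,11,5,8) vs β=3 → FL=W FR=W RL=W RR=W
t=6: phase=(1,1,7,10) vs β=3 → FL=S FR=S RL=W RR=W
t=11: phase=(6,6,0,3) vs β=3 → FL=W FR=W RL=S RR=W
t=14: phase=(9,9,3,6) vs β=3 → FL=W FR=W RL=W RR=W
t=18: phase=(1,1,7,10) vs β=3 → FL=S FR=S RL=W RR=W
t=21: phase=(4,4,10,1) vs β=3 → FL=W FR=W RL=W RR=S

t=1: FL=W FR=W RL=S RR=W
t=3: FL=W FR=W RL=W RR=W
t=4: FL=W FR=W RL=W RR=W
t=6: FL=S FR=S RL=W RR=W
t=11: FL=W FR=W RL=S RR=W
t=14: FL=W FR=W RL=W RR=W
t=18: FL=S FR=S RL=W RR=W
t=21: FL=W FR=W RL=W RR=S


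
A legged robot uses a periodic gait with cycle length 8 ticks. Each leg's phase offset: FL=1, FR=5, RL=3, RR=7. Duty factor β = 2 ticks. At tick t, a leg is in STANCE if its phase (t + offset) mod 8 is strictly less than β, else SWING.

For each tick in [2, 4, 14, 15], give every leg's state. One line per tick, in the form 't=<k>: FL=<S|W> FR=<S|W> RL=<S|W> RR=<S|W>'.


t=2: FL=W FR=W RL=W RR=S
t=4: FL=W FR=S RL=W RR=W
t=14: FL=W FR=W RL=S RR=W
t=15: FL=S FR=W RL=W RR=W

t=2: phase=(3,7,5,1) vs β=2 → FL=W FR=W RL=W RR=S
t=4: phase=(5,1,7,3) vs β=2 → FL=W FR=S RL=W RR=W
t=14: phase=(7,3,1,5) vs β=2 → FL=W FR=W RL=S RR=W
t=15: phase=(0,4,2,6) vs β=2 → FL=S FR=W RL=W RR=W


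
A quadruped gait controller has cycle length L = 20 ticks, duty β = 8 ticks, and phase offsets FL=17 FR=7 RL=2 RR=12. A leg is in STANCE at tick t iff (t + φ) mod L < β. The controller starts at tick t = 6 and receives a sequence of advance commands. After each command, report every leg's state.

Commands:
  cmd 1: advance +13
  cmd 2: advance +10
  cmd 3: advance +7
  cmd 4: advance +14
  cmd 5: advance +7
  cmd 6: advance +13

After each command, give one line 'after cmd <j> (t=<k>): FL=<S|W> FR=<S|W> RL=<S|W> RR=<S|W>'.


start t=6: FL=S FR=W RL=W RR=W
cmd 1: advance +13 → t=19, phase=(16,6,1,11) → FL=W FR=S RL=S RR=W
cmd 2: advance +10 → t=29, phase=(6,16,11,1) → FL=S FR=W RL=W RR=S
cmd 3: advance +7 → t=36, phase=(13,3,18,8) → FL=W FR=S RL=W RR=W
cmd 4: advance +14 → t=50, phase=(7,17,12,2) → FL=S FR=W RL=W RR=S
cmd 5: advance +7 → t=57, phase=(14,4,19,9) → FL=W FR=S RL=W RR=W
cmd 6: advance +13 → t=70, phase=(7,17,12,2) → FL=S FR=W RL=W RR=S

after cmd 1 (t=19): FL=W FR=S RL=S RR=W
after cmd 2 (t=29): FL=S FR=W RL=W RR=S
after cmd 3 (t=36): FL=W FR=S RL=W RR=W
after cmd 4 (t=50): FL=S FR=W RL=W RR=S
after cmd 5 (t=57): FL=W FR=S RL=W RR=W
after cmd 6 (t=70): FL=S FR=W RL=W RR=S


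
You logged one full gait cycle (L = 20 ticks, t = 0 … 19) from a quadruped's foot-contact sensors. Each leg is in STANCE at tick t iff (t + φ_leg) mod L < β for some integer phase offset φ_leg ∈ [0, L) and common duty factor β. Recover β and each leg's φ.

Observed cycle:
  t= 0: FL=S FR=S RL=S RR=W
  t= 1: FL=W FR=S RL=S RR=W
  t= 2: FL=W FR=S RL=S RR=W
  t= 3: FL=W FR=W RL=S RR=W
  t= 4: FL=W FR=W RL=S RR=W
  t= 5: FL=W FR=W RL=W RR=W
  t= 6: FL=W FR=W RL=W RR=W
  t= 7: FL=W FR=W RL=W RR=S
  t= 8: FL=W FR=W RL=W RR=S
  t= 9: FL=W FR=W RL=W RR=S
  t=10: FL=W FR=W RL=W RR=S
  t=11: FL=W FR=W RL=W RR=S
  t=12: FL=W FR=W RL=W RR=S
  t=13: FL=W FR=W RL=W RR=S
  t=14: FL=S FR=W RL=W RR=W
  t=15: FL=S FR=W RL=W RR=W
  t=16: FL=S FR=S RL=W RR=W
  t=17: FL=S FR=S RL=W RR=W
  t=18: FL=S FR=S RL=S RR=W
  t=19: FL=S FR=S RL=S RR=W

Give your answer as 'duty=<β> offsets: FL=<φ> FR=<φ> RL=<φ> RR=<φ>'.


duty β = stance ticks per leg = 7
FL: stance ticks = 7; W→S at t=14 → φ=6
FR: stance ticks = 7; W→S at t=16 → φ=4
RL: stance ticks = 7; W→S at t=18 → φ=2
RR: stance ticks = 7; W→S at t=7 → φ=13

duty=7 offsets: FL=6 FR=4 RL=2 RR=13


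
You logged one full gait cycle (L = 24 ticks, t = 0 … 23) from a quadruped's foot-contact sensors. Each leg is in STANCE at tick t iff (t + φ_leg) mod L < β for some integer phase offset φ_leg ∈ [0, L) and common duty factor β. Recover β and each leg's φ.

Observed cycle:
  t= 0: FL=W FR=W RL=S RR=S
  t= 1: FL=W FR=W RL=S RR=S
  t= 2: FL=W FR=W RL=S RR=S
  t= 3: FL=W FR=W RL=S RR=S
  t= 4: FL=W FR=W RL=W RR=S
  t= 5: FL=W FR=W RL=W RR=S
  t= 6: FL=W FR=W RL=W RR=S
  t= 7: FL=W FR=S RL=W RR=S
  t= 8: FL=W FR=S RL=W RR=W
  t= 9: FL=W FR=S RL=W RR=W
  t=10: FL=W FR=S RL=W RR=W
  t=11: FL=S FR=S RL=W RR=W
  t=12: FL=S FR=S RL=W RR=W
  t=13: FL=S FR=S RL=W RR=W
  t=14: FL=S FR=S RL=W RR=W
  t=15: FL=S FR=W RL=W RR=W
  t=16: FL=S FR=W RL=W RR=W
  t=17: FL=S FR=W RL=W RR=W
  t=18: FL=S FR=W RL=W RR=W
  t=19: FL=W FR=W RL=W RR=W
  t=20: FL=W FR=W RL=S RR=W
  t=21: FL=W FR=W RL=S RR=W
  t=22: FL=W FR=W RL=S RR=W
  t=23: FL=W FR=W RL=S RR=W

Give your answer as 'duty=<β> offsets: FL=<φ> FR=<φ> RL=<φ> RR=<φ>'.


duty β = stance ticks per leg = 8
FL: stance ticks = 8; W→S at t=11 → φ=13
FR: stance ticks = 8; W→S at t=7 → φ=17
RL: stance ticks = 8; W→S at t=20 → φ=4
RR: stance ticks = 8; W→S at t=0 → φ=0

duty=8 offsets: FL=13 FR=17 RL=4 RR=0


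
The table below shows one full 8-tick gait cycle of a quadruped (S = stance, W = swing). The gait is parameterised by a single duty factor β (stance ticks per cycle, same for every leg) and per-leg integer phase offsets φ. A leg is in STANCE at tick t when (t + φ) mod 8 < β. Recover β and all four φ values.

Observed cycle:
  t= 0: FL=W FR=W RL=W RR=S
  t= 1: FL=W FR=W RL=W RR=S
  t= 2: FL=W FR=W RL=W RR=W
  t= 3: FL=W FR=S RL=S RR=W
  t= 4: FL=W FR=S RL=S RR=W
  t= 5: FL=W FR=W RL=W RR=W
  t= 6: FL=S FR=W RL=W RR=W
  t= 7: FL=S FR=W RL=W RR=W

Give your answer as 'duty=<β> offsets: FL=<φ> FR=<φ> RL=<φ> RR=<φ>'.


duty β = stance ticks per leg = 2
FL: stance ticks = 2; W→S at t=6 → φ=2
FR: stance ticks = 2; W→S at t=3 → φ=5
RL: stance ticks = 2; W→S at t=3 → φ=5
RR: stance ticks = 2; W→S at t=0 → φ=0

duty=2 offsets: FL=2 FR=5 RL=5 RR=0


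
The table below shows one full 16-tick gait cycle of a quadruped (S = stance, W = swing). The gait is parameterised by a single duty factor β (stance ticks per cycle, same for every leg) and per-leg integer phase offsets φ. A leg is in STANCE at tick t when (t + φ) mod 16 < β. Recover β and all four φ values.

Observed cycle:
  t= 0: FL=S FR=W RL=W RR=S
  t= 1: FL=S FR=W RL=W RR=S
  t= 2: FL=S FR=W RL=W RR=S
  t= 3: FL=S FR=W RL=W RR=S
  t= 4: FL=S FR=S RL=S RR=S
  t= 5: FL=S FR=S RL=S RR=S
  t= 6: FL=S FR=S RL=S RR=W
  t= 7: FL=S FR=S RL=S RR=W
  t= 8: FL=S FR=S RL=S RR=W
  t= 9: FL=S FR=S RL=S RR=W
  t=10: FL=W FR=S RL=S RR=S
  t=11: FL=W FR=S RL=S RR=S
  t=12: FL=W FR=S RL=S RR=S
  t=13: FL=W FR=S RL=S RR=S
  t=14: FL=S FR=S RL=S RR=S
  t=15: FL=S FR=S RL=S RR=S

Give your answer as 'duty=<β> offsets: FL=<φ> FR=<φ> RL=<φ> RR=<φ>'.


duty=12 offsets: FL=2 FR=12 RL=12 RR=6

duty β = stance ticks per leg = 12
FL: stance ticks = 12; W→S at t=14 → φ=2
FR: stance ticks = 12; W→S at t=4 → φ=12
RL: stance ticks = 12; W→S at t=4 → φ=12
RR: stance ticks = 12; W→S at t=10 → φ=6


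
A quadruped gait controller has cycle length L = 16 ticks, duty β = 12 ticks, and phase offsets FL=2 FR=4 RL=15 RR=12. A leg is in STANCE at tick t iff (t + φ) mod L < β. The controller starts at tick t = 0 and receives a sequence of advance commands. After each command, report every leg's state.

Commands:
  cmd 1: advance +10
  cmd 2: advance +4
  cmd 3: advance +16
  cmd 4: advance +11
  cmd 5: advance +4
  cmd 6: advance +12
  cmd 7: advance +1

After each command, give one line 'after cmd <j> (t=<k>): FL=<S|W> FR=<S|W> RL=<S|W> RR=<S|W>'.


start t=0: FL=S FR=S RL=W RR=W
cmd 1: advance +10 → t=10, phase=(12,14,9,6) → FL=W FR=W RL=S RR=S
cmd 2: advance +4 → t=14, phase=(0,2,13,10) → FL=S FR=S RL=W RR=S
cmd 3: advance +16 → t=30, phase=(0,2,13,10) → FL=S FR=S RL=W RR=S
cmd 4: advance +11 → t=41, phase=(11,13,8,5) → FL=S FR=W RL=S RR=S
cmd 5: advance +4 → t=45, phase=(15,1,12,9) → FL=W FR=S RL=W RR=S
cmd 6: advance +12 → t=57, phase=(11,13,8,5) → FL=S FR=W RL=S RR=S
cmd 7: advance +1 → t=58, phase=(12,14,9,6) → FL=W FR=W RL=S RR=S

after cmd 1 (t=10): FL=W FR=W RL=S RR=S
after cmd 2 (t=14): FL=S FR=S RL=W RR=S
after cmd 3 (t=30): FL=S FR=S RL=W RR=S
after cmd 4 (t=41): FL=S FR=W RL=S RR=S
after cmd 5 (t=45): FL=W FR=S RL=W RR=S
after cmd 6 (t=57): FL=S FR=W RL=S RR=S
after cmd 7 (t=58): FL=W FR=W RL=S RR=S


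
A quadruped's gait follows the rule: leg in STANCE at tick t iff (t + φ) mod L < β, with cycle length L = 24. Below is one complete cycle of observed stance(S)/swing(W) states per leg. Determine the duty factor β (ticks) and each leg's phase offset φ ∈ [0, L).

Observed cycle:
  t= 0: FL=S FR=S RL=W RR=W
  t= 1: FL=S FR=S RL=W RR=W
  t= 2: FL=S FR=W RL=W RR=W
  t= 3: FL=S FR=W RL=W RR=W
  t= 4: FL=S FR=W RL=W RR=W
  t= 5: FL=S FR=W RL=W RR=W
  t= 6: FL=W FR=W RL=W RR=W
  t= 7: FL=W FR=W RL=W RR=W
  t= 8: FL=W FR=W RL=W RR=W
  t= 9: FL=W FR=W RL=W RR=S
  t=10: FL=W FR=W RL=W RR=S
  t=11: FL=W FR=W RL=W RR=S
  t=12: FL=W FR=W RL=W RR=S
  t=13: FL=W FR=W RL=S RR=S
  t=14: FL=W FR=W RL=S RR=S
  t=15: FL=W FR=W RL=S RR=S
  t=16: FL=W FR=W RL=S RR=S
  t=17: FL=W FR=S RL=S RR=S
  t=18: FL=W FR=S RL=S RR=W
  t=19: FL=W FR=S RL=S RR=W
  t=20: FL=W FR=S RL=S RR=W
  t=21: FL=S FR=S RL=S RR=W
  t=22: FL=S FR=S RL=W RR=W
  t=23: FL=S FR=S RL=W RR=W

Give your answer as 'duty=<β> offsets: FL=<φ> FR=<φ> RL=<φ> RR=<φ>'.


duty=9 offsets: FL=3 FR=7 RL=11 RR=15

duty β = stance ticks per leg = 9
FL: stance ticks = 9; W→S at t=21 → φ=3
FR: stance ticks = 9; W→S at t=17 → φ=7
RL: stance ticks = 9; W→S at t=13 → φ=11
RR: stance ticks = 9; W→S at t=9 → φ=15


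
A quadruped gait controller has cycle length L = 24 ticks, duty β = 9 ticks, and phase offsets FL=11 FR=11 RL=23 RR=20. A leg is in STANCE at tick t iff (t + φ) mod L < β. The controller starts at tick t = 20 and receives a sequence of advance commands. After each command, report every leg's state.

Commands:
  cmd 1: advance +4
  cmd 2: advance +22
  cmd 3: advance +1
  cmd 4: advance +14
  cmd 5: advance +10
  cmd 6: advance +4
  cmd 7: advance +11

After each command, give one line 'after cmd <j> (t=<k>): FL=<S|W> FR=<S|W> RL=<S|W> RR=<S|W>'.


start t=20: FL=S FR=S RL=W RR=W
cmd 1: advance +4 → t=24, phase=(11,11,23,20) → FL=W FR=W RL=W RR=W
cmd 2: advance +22 → t=46, phase=(9,9,21,18) → FL=W FR=W RL=W RR=W
cmd 3: advance +1 → t=47, phase=(10,10,22,19) → FL=W FR=W RL=W RR=W
cmd 4: advance +14 → t=61, phase=(0,0,12,9) → FL=S FR=S RL=W RR=W
cmd 5: advance +10 → t=71, phase=(10,10,22,19) → FL=W FR=W RL=W RR=W
cmd 6: advance +4 → t=75, phase=(14,14,2,23) → FL=W FR=W RL=S RR=W
cmd 7: advance +11 → t=86, phase=(1,1,13,10) → FL=S FR=S RL=W RR=W

after cmd 1 (t=24): FL=W FR=W RL=W RR=W
after cmd 2 (t=46): FL=W FR=W RL=W RR=W
after cmd 3 (t=47): FL=W FR=W RL=W RR=W
after cmd 4 (t=61): FL=S FR=S RL=W RR=W
after cmd 5 (t=71): FL=W FR=W RL=W RR=W
after cmd 6 (t=75): FL=W FR=W RL=S RR=W
after cmd 7 (t=86): FL=S FR=S RL=W RR=W


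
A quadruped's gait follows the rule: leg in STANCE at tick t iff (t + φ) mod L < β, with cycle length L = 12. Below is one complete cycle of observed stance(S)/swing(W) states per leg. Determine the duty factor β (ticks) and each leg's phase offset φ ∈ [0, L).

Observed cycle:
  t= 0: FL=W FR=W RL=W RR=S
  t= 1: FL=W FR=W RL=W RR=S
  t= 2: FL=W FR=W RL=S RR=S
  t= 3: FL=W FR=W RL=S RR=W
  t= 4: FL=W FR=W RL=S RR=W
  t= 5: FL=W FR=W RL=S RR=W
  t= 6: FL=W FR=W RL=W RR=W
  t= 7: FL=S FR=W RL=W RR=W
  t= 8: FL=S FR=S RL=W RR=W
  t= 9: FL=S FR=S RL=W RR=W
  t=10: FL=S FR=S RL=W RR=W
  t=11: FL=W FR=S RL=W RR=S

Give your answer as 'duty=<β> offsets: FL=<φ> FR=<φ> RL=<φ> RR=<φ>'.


duty=4 offsets: FL=5 FR=4 RL=10 RR=1

duty β = stance ticks per leg = 4
FL: stance ticks = 4; W→S at t=7 → φ=5
FR: stance ticks = 4; W→S at t=8 → φ=4
RL: stance ticks = 4; W→S at t=2 → φ=10
RR: stance ticks = 4; W→S at t=11 → φ=1


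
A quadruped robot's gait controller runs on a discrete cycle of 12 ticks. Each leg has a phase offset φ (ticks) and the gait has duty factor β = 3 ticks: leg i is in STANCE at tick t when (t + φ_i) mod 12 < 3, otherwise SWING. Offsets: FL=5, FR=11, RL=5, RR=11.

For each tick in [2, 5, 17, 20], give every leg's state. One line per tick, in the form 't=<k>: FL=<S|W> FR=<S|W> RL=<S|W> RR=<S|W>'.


t=2: FL=W FR=S RL=W RR=S
t=5: FL=W FR=W RL=W RR=W
t=17: FL=W FR=W RL=W RR=W
t=20: FL=S FR=W RL=S RR=W

t=2: phase=(7,1,7,1) vs β=3 → FL=W FR=S RL=W RR=S
t=5: phase=(10,4,10,4) vs β=3 → FL=W FR=W RL=W RR=W
t=17: phase=(10,4,10,4) vs β=3 → FL=W FR=W RL=W RR=W
t=20: phase=(1,7,1,7) vs β=3 → FL=S FR=W RL=S RR=W


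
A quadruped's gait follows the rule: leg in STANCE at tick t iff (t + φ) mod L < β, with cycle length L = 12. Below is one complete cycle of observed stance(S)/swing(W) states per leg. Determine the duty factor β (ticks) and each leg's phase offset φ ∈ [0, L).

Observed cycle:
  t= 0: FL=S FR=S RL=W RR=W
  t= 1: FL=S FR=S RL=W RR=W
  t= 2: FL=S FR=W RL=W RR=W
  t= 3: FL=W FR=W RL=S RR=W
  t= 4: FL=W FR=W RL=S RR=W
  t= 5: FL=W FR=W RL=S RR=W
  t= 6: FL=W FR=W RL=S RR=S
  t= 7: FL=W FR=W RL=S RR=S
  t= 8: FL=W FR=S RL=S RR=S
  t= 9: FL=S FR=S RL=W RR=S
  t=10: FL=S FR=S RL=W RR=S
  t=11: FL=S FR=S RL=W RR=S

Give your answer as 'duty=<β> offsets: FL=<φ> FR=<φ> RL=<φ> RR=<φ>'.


duty β = stance ticks per leg = 6
FL: stance ticks = 6; W→S at t=9 → φ=3
FR: stance ticks = 6; W→S at t=8 → φ=4
RL: stance ticks = 6; W→S at t=3 → φ=9
RR: stance ticks = 6; W→S at t=6 → φ=6

duty=6 offsets: FL=3 FR=4 RL=9 RR=6


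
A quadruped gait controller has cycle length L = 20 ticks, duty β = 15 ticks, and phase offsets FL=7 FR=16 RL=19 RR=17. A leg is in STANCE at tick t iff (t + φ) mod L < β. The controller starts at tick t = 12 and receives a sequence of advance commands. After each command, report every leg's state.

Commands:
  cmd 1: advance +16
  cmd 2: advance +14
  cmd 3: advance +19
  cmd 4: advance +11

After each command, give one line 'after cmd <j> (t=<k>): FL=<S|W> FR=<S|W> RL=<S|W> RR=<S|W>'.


after cmd 1 (t=28): FL=W FR=S RL=S RR=S
after cmd 2 (t=42): FL=S FR=W RL=S RR=W
after cmd 3 (t=61): FL=S FR=W RL=S RR=W
after cmd 4 (t=72): FL=W FR=S RL=S RR=S

start t=12: FL=W FR=S RL=S RR=S
cmd 1: advance +16 → t=28, phase=(15,4,7,5) → FL=W FR=S RL=S RR=S
cmd 2: advance +14 → t=42, phase=(9,18,1,19) → FL=S FR=W RL=S RR=W
cmd 3: advance +19 → t=61, phase=(8,17,0,18) → FL=S FR=W RL=S RR=W
cmd 4: advance +11 → t=72, phase=(19,8,11,9) → FL=W FR=S RL=S RR=S


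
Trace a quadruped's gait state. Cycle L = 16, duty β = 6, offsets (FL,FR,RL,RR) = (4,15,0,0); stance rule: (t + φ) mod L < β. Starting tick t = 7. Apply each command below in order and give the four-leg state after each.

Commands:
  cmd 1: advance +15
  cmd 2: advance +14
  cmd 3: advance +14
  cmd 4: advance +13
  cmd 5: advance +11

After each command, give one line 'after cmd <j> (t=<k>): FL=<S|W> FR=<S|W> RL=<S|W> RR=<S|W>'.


start t=7: FL=W FR=W RL=W RR=W
cmd 1: advance +15 → t=22, phase=(10,5,6,6) → FL=W FR=S RL=W RR=W
cmd 2: advance +14 → t=36, phase=(8,3,4,4) → FL=W FR=S RL=S RR=S
cmd 3: advance +14 → t=50, phase=(6,1,2,2) → FL=W FR=S RL=S RR=S
cmd 4: advance +13 → t=63, phase=(3,14,15,15) → FL=S FR=W RL=W RR=W
cmd 5: advance +11 → t=74, phase=(14,9,10,10) → FL=W FR=W RL=W RR=W

after cmd 1 (t=22): FL=W FR=S RL=W RR=W
after cmd 2 (t=36): FL=W FR=S RL=S RR=S
after cmd 3 (t=50): FL=W FR=S RL=S RR=S
after cmd 4 (t=63): FL=S FR=W RL=W RR=W
after cmd 5 (t=74): FL=W FR=W RL=W RR=W


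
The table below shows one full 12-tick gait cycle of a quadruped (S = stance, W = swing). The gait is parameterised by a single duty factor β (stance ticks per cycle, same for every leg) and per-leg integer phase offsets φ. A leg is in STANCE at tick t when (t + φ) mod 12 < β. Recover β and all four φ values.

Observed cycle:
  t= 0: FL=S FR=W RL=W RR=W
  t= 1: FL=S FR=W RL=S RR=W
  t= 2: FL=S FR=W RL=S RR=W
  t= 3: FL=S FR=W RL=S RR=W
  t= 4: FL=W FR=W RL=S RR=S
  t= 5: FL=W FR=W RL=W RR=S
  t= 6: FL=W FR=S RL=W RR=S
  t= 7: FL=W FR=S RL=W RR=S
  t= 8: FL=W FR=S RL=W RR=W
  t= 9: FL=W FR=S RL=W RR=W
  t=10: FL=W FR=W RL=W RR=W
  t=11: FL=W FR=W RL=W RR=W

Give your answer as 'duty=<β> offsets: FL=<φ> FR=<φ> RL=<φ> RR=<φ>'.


duty β = stance ticks per leg = 4
FL: stance ticks = 4; W→S at t=0 → φ=0
FR: stance ticks = 4; W→S at t=6 → φ=6
RL: stance ticks = 4; W→S at t=1 → φ=11
RR: stance ticks = 4; W→S at t=4 → φ=8

duty=4 offsets: FL=0 FR=6 RL=11 RR=8


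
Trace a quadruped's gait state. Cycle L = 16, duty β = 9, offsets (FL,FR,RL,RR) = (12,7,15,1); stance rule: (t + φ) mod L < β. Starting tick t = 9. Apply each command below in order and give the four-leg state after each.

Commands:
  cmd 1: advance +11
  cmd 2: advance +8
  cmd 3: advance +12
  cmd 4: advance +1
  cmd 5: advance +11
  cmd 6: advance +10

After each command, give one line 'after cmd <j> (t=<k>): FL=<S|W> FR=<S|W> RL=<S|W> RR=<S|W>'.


start t=9: FL=S FR=S RL=S RR=W
cmd 1: advance +11 → t=20, phase=(0,11,3,5) → FL=S FR=W RL=S RR=S
cmd 2: advance +8 → t=28, phase=(8,3,11,13) → FL=S FR=S RL=W RR=W
cmd 3: advance +12 → t=40, phase=(4,15,7,9) → FL=S FR=W RL=S RR=W
cmd 4: advance +1 → t=41, phase=(5,0,8,10) → FL=S FR=S RL=S RR=W
cmd 5: advance +11 → t=52, phase=(0,11,3,5) → FL=S FR=W RL=S RR=S
cmd 6: advance +10 → t=62, phase=(10,5,13,15) → FL=W FR=S RL=W RR=W

after cmd 1 (t=20): FL=S FR=W RL=S RR=S
after cmd 2 (t=28): FL=S FR=S RL=W RR=W
after cmd 3 (t=40): FL=S FR=W RL=S RR=W
after cmd 4 (t=41): FL=S FR=S RL=S RR=W
after cmd 5 (t=52): FL=S FR=W RL=S RR=S
after cmd 6 (t=62): FL=W FR=S RL=W RR=W


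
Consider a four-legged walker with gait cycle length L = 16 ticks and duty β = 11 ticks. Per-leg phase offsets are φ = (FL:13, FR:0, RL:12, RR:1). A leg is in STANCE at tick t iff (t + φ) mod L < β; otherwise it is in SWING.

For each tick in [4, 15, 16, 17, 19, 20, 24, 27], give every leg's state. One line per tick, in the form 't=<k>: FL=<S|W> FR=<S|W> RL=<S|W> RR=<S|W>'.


t=4: phase=(1,4,0,5) vs β=11 → FL=S FR=S RL=S RR=S
t=15: phase=(12,15,11,0) vs β=11 → FL=W FR=W RL=W RR=S
t=16: phase=(13,0,12,1) vs β=11 → FL=W FR=S RL=W RR=S
t=17: phase=(14,1,13,2) vs β=11 → FL=W FR=S RL=W RR=S
t=19: phase=(0,3,15,4) vs β=11 → FL=S FR=S RL=W RR=S
t=20: phase=(1,4,0,5) vs β=11 → FL=S FR=S RL=S RR=S
t=24: phase=(5,8,4,9) vs β=11 → FL=S FR=S RL=S RR=S
t=27: phase=(8,11,7,12) vs β=11 → FL=S FR=W RL=S RR=W

t=4: FL=S FR=S RL=S RR=S
t=15: FL=W FR=W RL=W RR=S
t=16: FL=W FR=S RL=W RR=S
t=17: FL=W FR=S RL=W RR=S
t=19: FL=S FR=S RL=W RR=S
t=20: FL=S FR=S RL=S RR=S
t=24: FL=S FR=S RL=S RR=S
t=27: FL=S FR=W RL=S RR=W


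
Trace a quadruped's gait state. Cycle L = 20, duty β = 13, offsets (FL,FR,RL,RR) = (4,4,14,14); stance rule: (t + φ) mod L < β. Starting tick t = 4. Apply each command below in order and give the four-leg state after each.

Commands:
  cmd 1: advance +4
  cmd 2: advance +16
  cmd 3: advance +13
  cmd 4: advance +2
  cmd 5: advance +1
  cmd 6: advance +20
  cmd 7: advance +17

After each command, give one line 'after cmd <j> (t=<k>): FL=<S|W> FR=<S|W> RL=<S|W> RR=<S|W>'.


start t=4: FL=S FR=S RL=W RR=W
cmd 1: advance +4 → t=8, phase=(12,12,2,2) → FL=S FR=S RL=S RR=S
cmd 2: advance +16 → t=24, phase=(8,8,18,18) → FL=S FR=S RL=W RR=W
cmd 3: advance +13 → t=37, phase=(1,1,11,11) → FL=S FR=S RL=S RR=S
cmd 4: advance +2 → t=39, phase=(3,3,13,13) → FL=S FR=S RL=W RR=W
cmd 5: advance +1 → t=40, phase=(4,4,14,14) → FL=S FR=S RL=W RR=W
cmd 6: advance +20 → t=60, phase=(4,4,14,14) → FL=S FR=S RL=W RR=W
cmd 7: advance +17 → t=77, phase=(1,1,11,11) → FL=S FR=S RL=S RR=S

after cmd 1 (t=8): FL=S FR=S RL=S RR=S
after cmd 2 (t=24): FL=S FR=S RL=W RR=W
after cmd 3 (t=37): FL=S FR=S RL=S RR=S
after cmd 4 (t=39): FL=S FR=S RL=W RR=W
after cmd 5 (t=40): FL=S FR=S RL=W RR=W
after cmd 6 (t=60): FL=S FR=S RL=W RR=W
after cmd 7 (t=77): FL=S FR=S RL=S RR=S


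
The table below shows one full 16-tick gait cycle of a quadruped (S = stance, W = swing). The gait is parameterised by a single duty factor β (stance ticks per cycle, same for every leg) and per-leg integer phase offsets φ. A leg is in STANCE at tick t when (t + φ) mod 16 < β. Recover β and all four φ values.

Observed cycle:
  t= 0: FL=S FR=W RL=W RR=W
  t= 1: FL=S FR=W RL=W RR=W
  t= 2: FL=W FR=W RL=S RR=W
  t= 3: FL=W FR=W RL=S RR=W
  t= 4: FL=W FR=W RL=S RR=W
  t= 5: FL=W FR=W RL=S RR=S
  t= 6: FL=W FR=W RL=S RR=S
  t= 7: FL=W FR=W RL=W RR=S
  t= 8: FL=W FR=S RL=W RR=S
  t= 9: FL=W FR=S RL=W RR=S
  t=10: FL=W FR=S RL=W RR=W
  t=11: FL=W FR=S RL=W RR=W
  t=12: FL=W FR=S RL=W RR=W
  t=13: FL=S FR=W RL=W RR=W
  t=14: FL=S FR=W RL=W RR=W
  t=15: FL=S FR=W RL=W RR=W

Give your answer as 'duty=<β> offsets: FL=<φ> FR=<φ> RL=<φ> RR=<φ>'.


duty β = stance ticks per leg = 5
FL: stance ticks = 5; W→S at t=13 → φ=3
FR: stance ticks = 5; W→S at t=8 → φ=8
RL: stance ticks = 5; W→S at t=2 → φ=14
RR: stance ticks = 5; W→S at t=5 → φ=11

duty=5 offsets: FL=3 FR=8 RL=14 RR=11


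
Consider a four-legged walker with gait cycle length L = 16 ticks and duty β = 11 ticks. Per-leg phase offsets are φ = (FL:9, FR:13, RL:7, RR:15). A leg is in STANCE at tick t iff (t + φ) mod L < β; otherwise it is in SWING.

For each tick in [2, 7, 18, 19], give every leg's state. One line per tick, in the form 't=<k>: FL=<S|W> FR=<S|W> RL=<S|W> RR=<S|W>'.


t=2: FL=W FR=W RL=S RR=S
t=7: FL=S FR=S RL=W RR=S
t=18: FL=W FR=W RL=S RR=S
t=19: FL=W FR=S RL=S RR=S

t=2: phase=(11,15,9,1) vs β=11 → FL=W FR=W RL=S RR=S
t=7: phase=(0,4,14,6) vs β=11 → FL=S FR=S RL=W RR=S
t=18: phase=(11,15,9,1) vs β=11 → FL=W FR=W RL=S RR=S
t=19: phase=(12,0,10,2) vs β=11 → FL=W FR=S RL=S RR=S


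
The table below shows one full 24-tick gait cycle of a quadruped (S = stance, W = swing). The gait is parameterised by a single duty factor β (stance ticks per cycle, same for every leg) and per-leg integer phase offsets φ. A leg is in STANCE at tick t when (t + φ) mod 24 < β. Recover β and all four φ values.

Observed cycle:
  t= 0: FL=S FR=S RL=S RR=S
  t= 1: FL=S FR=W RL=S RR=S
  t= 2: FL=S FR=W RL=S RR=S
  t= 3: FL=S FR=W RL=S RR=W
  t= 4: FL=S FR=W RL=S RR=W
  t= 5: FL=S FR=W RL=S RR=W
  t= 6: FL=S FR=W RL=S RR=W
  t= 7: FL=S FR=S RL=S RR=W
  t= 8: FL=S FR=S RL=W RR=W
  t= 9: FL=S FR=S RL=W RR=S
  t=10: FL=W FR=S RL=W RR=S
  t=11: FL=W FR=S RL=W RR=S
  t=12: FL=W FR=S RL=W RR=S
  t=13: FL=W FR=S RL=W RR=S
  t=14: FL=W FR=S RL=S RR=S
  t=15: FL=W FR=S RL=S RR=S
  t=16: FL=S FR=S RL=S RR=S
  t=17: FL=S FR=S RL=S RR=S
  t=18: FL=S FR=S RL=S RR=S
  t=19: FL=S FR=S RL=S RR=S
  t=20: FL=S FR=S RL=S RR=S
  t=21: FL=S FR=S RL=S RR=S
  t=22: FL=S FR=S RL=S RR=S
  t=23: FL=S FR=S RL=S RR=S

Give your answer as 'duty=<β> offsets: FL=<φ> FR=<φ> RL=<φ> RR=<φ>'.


duty=18 offsets: FL=8 FR=17 RL=10 RR=15

duty β = stance ticks per leg = 18
FL: stance ticks = 18; W→S at t=16 → φ=8
FR: stance ticks = 18; W→S at t=7 → φ=17
RL: stance ticks = 18; W→S at t=14 → φ=10
RR: stance ticks = 18; W→S at t=9 → φ=15


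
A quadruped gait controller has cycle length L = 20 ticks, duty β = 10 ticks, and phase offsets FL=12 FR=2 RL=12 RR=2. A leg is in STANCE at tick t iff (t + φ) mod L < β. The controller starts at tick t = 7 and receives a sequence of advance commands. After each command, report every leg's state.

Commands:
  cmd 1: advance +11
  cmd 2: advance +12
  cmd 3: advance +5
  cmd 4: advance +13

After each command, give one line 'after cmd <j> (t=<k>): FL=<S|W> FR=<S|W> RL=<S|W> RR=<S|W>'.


after cmd 1 (t=18): FL=W FR=S RL=W RR=S
after cmd 2 (t=30): FL=S FR=W RL=S RR=W
after cmd 3 (t=35): FL=S FR=W RL=S RR=W
after cmd 4 (t=48): FL=S FR=W RL=S RR=W

start t=7: FL=W FR=S RL=W RR=S
cmd 1: advance +11 → t=18, phase=(10,0,10,0) → FL=W FR=S RL=W RR=S
cmd 2: advance +12 → t=30, phase=(2,12,2,12) → FL=S FR=W RL=S RR=W
cmd 3: advance +5 → t=35, phase=(7,17,7,17) → FL=S FR=W RL=S RR=W
cmd 4: advance +13 → t=48, phase=(0,10,0,10) → FL=S FR=W RL=S RR=W


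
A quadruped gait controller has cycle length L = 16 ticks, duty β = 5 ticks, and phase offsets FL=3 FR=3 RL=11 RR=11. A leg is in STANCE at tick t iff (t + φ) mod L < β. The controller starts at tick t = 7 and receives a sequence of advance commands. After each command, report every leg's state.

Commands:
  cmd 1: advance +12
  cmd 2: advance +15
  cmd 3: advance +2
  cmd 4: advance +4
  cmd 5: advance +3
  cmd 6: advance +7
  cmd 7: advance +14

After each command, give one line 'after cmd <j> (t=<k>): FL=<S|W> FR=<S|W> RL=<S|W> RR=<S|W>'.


start t=7: FL=W FR=W RL=S RR=S
cmd 1: advance +12 → t=19, phase=(6,6,14,14) → FL=W FR=W RL=W RR=W
cmd 2: advance +15 → t=34, phase=(5,5,13,13) → FL=W FR=W RL=W RR=W
cmd 3: advance +2 → t=36, phase=(7,7,15,15) → FL=W FR=W RL=W RR=W
cmd 4: advance +4 → t=40, phase=(11,11,3,3) → FL=W FR=W RL=S RR=S
cmd 5: advance +3 → t=43, phase=(14,14,6,6) → FL=W FR=W RL=W RR=W
cmd 6: advance +7 → t=50, phase=(5,5,13,13) → FL=W FR=W RL=W RR=W
cmd 7: advance +14 → t=64, phase=(3,3,11,11) → FL=S FR=S RL=W RR=W

after cmd 1 (t=19): FL=W FR=W RL=W RR=W
after cmd 2 (t=34): FL=W FR=W RL=W RR=W
after cmd 3 (t=36): FL=W FR=W RL=W RR=W
after cmd 4 (t=40): FL=W FR=W RL=S RR=S
after cmd 5 (t=43): FL=W FR=W RL=W RR=W
after cmd 6 (t=50): FL=W FR=W RL=W RR=W
after cmd 7 (t=64): FL=S FR=S RL=W RR=W


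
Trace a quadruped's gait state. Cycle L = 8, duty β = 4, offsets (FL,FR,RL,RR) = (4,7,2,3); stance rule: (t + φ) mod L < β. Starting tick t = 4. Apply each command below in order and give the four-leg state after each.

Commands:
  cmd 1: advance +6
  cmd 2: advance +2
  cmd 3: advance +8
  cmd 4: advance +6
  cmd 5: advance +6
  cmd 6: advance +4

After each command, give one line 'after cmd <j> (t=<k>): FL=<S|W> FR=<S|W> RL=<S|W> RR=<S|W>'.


after cmd 1 (t=10): FL=W FR=S RL=W RR=W
after cmd 2 (t=12): FL=S FR=S RL=W RR=W
after cmd 3 (t=20): FL=S FR=S RL=W RR=W
after cmd 4 (t=26): FL=W FR=S RL=W RR=W
after cmd 5 (t=32): FL=W FR=W RL=S RR=S
after cmd 6 (t=36): FL=S FR=S RL=W RR=W

start t=4: FL=S FR=S RL=W RR=W
cmd 1: advance +6 → t=10, phase=(6,1,4,5) → FL=W FR=S RL=W RR=W
cmd 2: advance +2 → t=12, phase=(0,3,6,7) → FL=S FR=S RL=W RR=W
cmd 3: advance +8 → t=20, phase=(0,3,6,7) → FL=S FR=S RL=W RR=W
cmd 4: advance +6 → t=26, phase=(6,1,4,5) → FL=W FR=S RL=W RR=W
cmd 5: advance +6 → t=32, phase=(4,7,2,3) → FL=W FR=W RL=S RR=S
cmd 6: advance +4 → t=36, phase=(0,3,6,7) → FL=S FR=S RL=W RR=W


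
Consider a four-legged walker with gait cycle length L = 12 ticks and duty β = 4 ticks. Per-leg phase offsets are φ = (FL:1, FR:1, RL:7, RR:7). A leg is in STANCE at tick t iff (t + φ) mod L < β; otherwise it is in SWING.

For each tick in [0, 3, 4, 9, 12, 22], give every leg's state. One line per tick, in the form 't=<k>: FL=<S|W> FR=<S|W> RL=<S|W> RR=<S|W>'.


t=0: phase=(1,1,7,7) vs β=4 → FL=S FR=S RL=W RR=W
t=3: phase=(4,4,10,10) vs β=4 → FL=W FR=W RL=W RR=W
t=4: phase=(5,5,11,11) vs β=4 → FL=W FR=W RL=W RR=W
t=9: phase=(10,10,4,4) vs β=4 → FL=W FR=W RL=W RR=W
t=12: phase=(1,1,7,7) vs β=4 → FL=S FR=S RL=W RR=W
t=22: phase=(11,11,5,5) vs β=4 → FL=W FR=W RL=W RR=W

t=0: FL=S FR=S RL=W RR=W
t=3: FL=W FR=W RL=W RR=W
t=4: FL=W FR=W RL=W RR=W
t=9: FL=W FR=W RL=W RR=W
t=12: FL=S FR=S RL=W RR=W
t=22: FL=W FR=W RL=W RR=W


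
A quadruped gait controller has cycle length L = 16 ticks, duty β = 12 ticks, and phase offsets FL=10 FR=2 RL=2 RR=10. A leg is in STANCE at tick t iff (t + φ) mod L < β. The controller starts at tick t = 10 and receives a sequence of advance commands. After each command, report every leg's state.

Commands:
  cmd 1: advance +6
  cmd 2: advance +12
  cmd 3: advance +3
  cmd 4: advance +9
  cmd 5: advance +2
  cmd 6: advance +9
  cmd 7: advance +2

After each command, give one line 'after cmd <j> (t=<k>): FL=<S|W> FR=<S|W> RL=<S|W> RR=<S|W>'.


after cmd 1 (t=16): FL=S FR=S RL=S RR=S
after cmd 2 (t=28): FL=S FR=W RL=W RR=S
after cmd 3 (t=31): FL=S FR=S RL=S RR=S
after cmd 4 (t=40): FL=S FR=S RL=S RR=S
after cmd 5 (t=42): FL=S FR=W RL=W RR=S
after cmd 6 (t=51): FL=W FR=S RL=S RR=W
after cmd 7 (t=53): FL=W FR=S RL=S RR=W

start t=10: FL=S FR=W RL=W RR=S
cmd 1: advance +6 → t=16, phase=(10,2,2,10) → FL=S FR=S RL=S RR=S
cmd 2: advance +12 → t=28, phase=(6,14,14,6) → FL=S FR=W RL=W RR=S
cmd 3: advance +3 → t=31, phase=(9,1,1,9) → FL=S FR=S RL=S RR=S
cmd 4: advance +9 → t=40, phase=(2,10,10,2) → FL=S FR=S RL=S RR=S
cmd 5: advance +2 → t=42, phase=(4,12,12,4) → FL=S FR=W RL=W RR=S
cmd 6: advance +9 → t=51, phase=(13,5,5,13) → FL=W FR=S RL=S RR=W
cmd 7: advance +2 → t=53, phase=(15,7,7,15) → FL=W FR=S RL=S RR=W


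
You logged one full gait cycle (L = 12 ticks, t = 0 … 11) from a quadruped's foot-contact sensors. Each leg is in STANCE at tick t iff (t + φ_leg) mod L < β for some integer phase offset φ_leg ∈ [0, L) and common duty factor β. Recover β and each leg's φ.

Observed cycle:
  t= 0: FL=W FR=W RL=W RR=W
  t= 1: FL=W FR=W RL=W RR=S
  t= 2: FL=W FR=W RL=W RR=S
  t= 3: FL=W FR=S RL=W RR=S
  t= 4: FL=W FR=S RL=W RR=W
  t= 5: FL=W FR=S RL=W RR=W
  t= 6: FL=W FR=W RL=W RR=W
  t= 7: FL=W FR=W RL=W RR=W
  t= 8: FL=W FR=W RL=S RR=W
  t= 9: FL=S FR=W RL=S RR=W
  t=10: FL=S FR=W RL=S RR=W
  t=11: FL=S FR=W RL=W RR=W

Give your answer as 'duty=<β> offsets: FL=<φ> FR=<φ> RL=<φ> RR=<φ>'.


duty β = stance ticks per leg = 3
FL: stance ticks = 3; W→S at t=9 → φ=3
FR: stance ticks = 3; W→S at t=3 → φ=9
RL: stance ticks = 3; W→S at t=8 → φ=4
RR: stance ticks = 3; W→S at t=1 → φ=11

duty=3 offsets: FL=3 FR=9 RL=4 RR=11


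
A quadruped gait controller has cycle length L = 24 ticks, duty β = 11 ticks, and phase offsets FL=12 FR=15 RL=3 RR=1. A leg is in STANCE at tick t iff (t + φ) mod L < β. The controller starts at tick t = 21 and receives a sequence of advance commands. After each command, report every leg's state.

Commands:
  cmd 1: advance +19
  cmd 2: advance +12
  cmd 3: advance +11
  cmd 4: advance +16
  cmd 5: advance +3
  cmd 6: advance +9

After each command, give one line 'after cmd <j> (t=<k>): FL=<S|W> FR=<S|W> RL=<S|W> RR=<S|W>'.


after cmd 1 (t=40): FL=S FR=S RL=W RR=W
after cmd 2 (t=52): FL=W FR=W RL=S RR=S
after cmd 3 (t=63): FL=S FR=S RL=W RR=W
after cmd 4 (t=79): FL=W FR=W RL=S RR=S
after cmd 5 (t=82): FL=W FR=S RL=W RR=W
after cmd 6 (t=91): FL=S FR=S RL=W RR=W

start t=21: FL=S FR=W RL=S RR=W
cmd 1: advance +19 → t=40, phase=(4,7,19,17) → FL=S FR=S RL=W RR=W
cmd 2: advance +12 → t=52, phase=(16,19,7,5) → FL=W FR=W RL=S RR=S
cmd 3: advance +11 → t=63, phase=(3,6,18,16) → FL=S FR=S RL=W RR=W
cmd 4: advance +16 → t=79, phase=(19,22,10,8) → FL=W FR=W RL=S RR=S
cmd 5: advance +3 → t=82, phase=(22,1,13,11) → FL=W FR=S RL=W RR=W
cmd 6: advance +9 → t=91, phase=(7,10,22,20) → FL=S FR=S RL=W RR=W
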